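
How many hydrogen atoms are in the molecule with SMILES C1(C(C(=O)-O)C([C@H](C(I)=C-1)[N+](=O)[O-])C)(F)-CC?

13

Hydrogens are implicit in SMILES; fill each atom to its normal valence:
  4 × C: 1 H each → 4
  3 × C: no H
  2 × C: 3 H each → 6
  2 × O: no H
  1 × C: 2 H
  1 × F: no H
  1 × I: no H
  1 × N (charge +1): no H
  1 × O: 1 H
  1 × O (charge -1): no H
  Total hydrogens = 13.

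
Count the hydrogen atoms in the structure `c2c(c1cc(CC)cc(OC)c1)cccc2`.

16

Hydrogens are implicit in SMILES; fill each atom to its normal valence:
  8 × C (aromatic): 1 H each → 8
  4 × C (aromatic): no H
  2 × C: 3 H each → 6
  1 × C: 2 H
  1 × O: no H
  Total hydrogens = 16.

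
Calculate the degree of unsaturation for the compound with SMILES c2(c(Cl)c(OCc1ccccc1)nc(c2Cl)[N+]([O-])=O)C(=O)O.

Molecular formula from the SMILES: C13H8Cl2N2O5.
DoU = (2C + 2 + N − H − X)/2 = (2·13 + 2 + 2 − 8 − 2)/2 = 20/2 = 10.
(Structurally: 2 ring(s) + 8 π bond(s) = 10.)

10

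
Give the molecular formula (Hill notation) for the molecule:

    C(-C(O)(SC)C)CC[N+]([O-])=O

Heavy atoms from the SMILES: 6 C, 1 N, 3 O, 1 S.
Implicit hydrogens by atom environment:
  3 × C: 2 H each → 6
  2 × C: 3 H each → 6
  1 × C: no H
  1 × N (charge +1): no H
  1 × O: 1 H
  1 × O: no H
  1 × O (charge -1): no H
  1 × S: no H
  Total hydrogens = 13.
Molecular formula: C6H13NO3S

C6H13NO3S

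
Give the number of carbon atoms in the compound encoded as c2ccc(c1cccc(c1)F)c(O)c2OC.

13

The symbol for carbon appears 13 times in the SMILES. Lowercase c denotes aromatic carbon and counts toward C.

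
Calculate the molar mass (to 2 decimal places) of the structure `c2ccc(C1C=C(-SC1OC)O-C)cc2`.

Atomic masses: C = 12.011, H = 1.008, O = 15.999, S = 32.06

Molecular formula: C12H14O2S.
M = 12×12.011 + 14×1.008 + 2×15.999 + 1×32.06 = 222.30 g/mol.

222.30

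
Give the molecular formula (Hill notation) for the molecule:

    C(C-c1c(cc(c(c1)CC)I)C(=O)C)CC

C14H19IO

Heavy atoms from the SMILES: 14 C, 1 I, 1 O.
Implicit hydrogens by atom environment:
  4 × C: 2 H each → 8
  4 × C (aromatic): no H
  3 × C: 3 H each → 9
  2 × C (aromatic): 1 H each → 2
  1 × C: no H
  1 × I: no H
  1 × O: no H
  Total hydrogens = 19.
Molecular formula: C14H19IO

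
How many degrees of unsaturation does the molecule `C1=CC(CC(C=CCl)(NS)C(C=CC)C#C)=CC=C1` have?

8

Molecular formula from the SMILES: C16H18ClNS.
DoU = (2C + 2 + N − H − X)/2 = (2·16 + 2 + 1 − 18 − 1)/2 = 16/2 = 8.
(Structurally: 1 ring(s) + 7 π bond(s) = 8.)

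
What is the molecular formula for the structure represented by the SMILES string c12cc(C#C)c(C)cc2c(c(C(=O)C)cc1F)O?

Heavy atoms from the SMILES: 15 C, 1 F, 2 O.
Implicit hydrogens by atom environment:
  7 × C (aromatic): no H
  3 × C (aromatic): 1 H each → 3
  2 × C: 3 H each → 6
  2 × C: no H
  1 × C: 1 H
  1 × F: no H
  1 × O: 1 H
  1 × O: no H
  Total hydrogens = 11.
Molecular formula: C15H11FO2

C15H11FO2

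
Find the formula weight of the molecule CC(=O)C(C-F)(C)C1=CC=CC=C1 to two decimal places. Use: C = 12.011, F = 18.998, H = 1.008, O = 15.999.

Molecular formula: C11H13FO.
M = 11×12.011 + 1×18.998 + 13×1.008 + 1×15.999 = 180.22 g/mol.

180.22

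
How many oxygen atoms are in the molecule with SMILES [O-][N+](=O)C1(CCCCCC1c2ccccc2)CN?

The symbol for oxygen appears 2 times in the SMILES.

2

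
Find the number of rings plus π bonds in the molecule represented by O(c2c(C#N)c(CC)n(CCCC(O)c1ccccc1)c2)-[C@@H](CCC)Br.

9

Molecular formula from the SMILES: C21H27BrN2O2.
DoU = (2C + 2 + N − H − X)/2 = (2·21 + 2 + 2 − 27 − 1)/2 = 18/2 = 9.
(Structurally: 2 ring(s) + 7 π bond(s) = 9.)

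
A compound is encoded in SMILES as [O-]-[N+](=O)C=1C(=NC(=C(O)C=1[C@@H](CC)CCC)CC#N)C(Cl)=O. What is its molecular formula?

Heavy atoms from the SMILES: 14 C, 1 Cl, 3 N, 4 O.
Implicit hydrogens by atom environment:
  5 × C (aromatic): no H
  4 × C: 2 H each → 8
  2 × C: 3 H each → 6
  2 × C: no H
  2 × O: no H
  1 × C: 1 H
  1 × Cl: no H
  1 × N (aromatic): no H
  1 × N (charge +1): no H
  1 × N: no H
  1 × O: 1 H
  1 × O (charge -1): no H
  Total hydrogens = 16.
Molecular formula: C14H16ClN3O4

C14H16ClN3O4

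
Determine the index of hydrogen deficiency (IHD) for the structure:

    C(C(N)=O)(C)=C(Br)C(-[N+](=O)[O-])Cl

Molecular formula from the SMILES: C5H6BrClN2O3.
DoU = (2C + 2 + N − H − X)/2 = (2·5 + 2 + 2 − 6 − 2)/2 = 6/2 = 3.
(Structurally: 0 ring(s) + 3 π bond(s) = 3.)

3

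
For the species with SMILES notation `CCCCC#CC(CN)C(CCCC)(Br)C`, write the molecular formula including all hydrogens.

C14H26BrN

Heavy atoms from the SMILES: 1 Br, 14 C, 1 N.
Implicit hydrogens by atom environment:
  7 × C: 2 H each → 14
  3 × C: 3 H each → 9
  3 × C: no H
  1 × Br: no H
  1 × C: 1 H
  1 × N: 2 H
  Total hydrogens = 26.
Molecular formula: C14H26BrN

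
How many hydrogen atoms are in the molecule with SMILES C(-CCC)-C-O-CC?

Hydrogens are implicit in SMILES; fill each atom to its normal valence:
  5 × C: 2 H each → 10
  2 × C: 3 H each → 6
  1 × O: no H
  Total hydrogens = 16.

16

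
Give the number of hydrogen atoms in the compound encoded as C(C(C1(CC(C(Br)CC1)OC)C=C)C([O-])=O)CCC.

24

Hydrogens are implicit in SMILES; fill each atom to its normal valence:
  7 × C: 2 H each → 14
  4 × C: 1 H each → 4
  2 × C: 3 H each → 6
  2 × C: no H
  2 × O: no H
  1 × Br: no H
  1 × O (charge -1): no H
  Total hydrogens = 24.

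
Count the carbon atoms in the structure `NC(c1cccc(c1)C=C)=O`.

The symbol for carbon appears 9 times in the SMILES. Lowercase c denotes aromatic carbon and counts toward C.

9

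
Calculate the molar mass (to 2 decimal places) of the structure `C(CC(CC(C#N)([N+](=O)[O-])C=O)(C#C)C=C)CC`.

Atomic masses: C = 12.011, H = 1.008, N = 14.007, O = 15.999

Molecular formula: C13H16N2O3.
M = 13×12.011 + 16×1.008 + 2×14.007 + 3×15.999 = 248.28 g/mol.

248.28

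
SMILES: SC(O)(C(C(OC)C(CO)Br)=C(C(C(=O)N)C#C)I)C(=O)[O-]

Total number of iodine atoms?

The symbol for iodine appears 1 time in the SMILES.

1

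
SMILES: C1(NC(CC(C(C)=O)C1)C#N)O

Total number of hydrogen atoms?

12

Hydrogens are implicit in SMILES; fill each atom to its normal valence:
  3 × C: 1 H each → 3
  2 × C: 2 H each → 4
  2 × C: no H
  1 × C: 3 H
  1 × N: 1 H
  1 × N: no H
  1 × O: 1 H
  1 × O: no H
  Total hydrogens = 12.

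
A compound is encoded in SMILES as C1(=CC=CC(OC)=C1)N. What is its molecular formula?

C7H9NO

Heavy atoms from the SMILES: 7 C, 1 N, 1 O.
Implicit hydrogens by atom environment:
  4 × C (aromatic): 1 H each → 4
  2 × C (aromatic): no H
  1 × C: 3 H
  1 × N: 2 H
  1 × O: no H
  Total hydrogens = 9.
Molecular formula: C7H9NO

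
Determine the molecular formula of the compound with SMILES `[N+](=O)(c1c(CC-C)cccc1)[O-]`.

C9H11NO2

Heavy atoms from the SMILES: 9 C, 1 N, 2 O.
Implicit hydrogens by atom environment:
  4 × C (aromatic): 1 H each → 4
  2 × C: 2 H each → 4
  2 × C (aromatic): no H
  1 × C: 3 H
  1 × N (charge +1): no H
  1 × O: no H
  1 × O (charge -1): no H
  Total hydrogens = 11.
Molecular formula: C9H11NO2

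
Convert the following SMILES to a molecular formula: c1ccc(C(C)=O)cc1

C8H8O

Heavy atoms from the SMILES: 8 C, 1 O.
Implicit hydrogens by atom environment:
  5 × C (aromatic): 1 H each → 5
  1 × C: 3 H
  1 × C (aromatic): no H
  1 × C: no H
  1 × O: no H
  Total hydrogens = 8.
Molecular formula: C8H8O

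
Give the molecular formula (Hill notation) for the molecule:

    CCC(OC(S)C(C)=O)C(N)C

Heavy atoms from the SMILES: 8 C, 1 N, 2 O, 1 S.
Implicit hydrogens by atom environment:
  3 × C: 3 H each → 9
  3 × C: 1 H each → 3
  2 × O: no H
  1 × C: 2 H
  1 × C: no H
  1 × N: 2 H
  1 × S: 1 H
  Total hydrogens = 17.
Molecular formula: C8H17NO2S

C8H17NO2S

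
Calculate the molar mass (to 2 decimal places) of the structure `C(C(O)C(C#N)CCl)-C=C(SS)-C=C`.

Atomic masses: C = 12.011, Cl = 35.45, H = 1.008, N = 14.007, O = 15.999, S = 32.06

Molecular formula: C9H12ClNOS2.
M = 9×12.011 + 1×35.45 + 12×1.008 + 1×14.007 + 1×15.999 + 2×32.06 = 249.77 g/mol.

249.77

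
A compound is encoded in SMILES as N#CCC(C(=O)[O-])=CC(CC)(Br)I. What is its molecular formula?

C8H8BrINO2-

Heavy atoms from the SMILES: 1 Br, 8 C, 1 I, 1 N, 2 O.
Implicit hydrogens by atom environment:
  4 × C: no H
  2 × C: 2 H each → 4
  1 × Br: no H
  1 × C: 3 H
  1 × C: 1 H
  1 × I: no H
  1 × N: no H
  1 × O: no H
  1 × O (charge -1): no H
  Total hydrogens = 8.
Net charge -1.
Molecular formula: C8H8BrINO2-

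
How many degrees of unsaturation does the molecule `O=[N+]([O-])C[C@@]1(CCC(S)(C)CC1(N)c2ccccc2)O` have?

Molecular formula from the SMILES: C14H20N2O3S.
DoU = (2C + 2 + N − H − X)/2 = (2·14 + 2 + 2 − 20 − 0)/2 = 12/2 = 6.
(Structurally: 2 ring(s) + 4 π bond(s) = 6.)

6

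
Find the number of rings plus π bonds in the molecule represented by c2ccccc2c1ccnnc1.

8

Molecular formula from the SMILES: C10H8N2.
DoU = (2C + 2 + N − H − X)/2 = (2·10 + 2 + 2 − 8 − 0)/2 = 16/2 = 8.
(Structurally: 2 ring(s) + 6 π bond(s) = 8.)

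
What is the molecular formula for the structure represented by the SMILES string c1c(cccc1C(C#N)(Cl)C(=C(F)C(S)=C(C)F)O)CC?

C15H14ClF2NOS

Heavy atoms from the SMILES: 15 C, 1 Cl, 2 F, 1 N, 1 O, 1 S.
Implicit hydrogens by atom environment:
  6 × C: no H
  4 × C (aromatic): 1 H each → 4
  2 × C: 3 H each → 6
  2 × C (aromatic): no H
  2 × F: no H
  1 × C: 2 H
  1 × Cl: no H
  1 × N: no H
  1 × O: 1 H
  1 × S: 1 H
  Total hydrogens = 14.
Molecular formula: C15H14ClF2NOS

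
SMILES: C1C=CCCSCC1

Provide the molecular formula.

Heavy atoms from the SMILES: 7 C, 1 S.
Implicit hydrogens by atom environment:
  5 × C: 2 H each → 10
  2 × C: 1 H each → 2
  1 × S: no H
  Total hydrogens = 12.
Molecular formula: C7H12S

C7H12S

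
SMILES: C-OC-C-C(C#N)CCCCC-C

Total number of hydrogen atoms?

21

Hydrogens are implicit in SMILES; fill each atom to its normal valence:
  7 × C: 2 H each → 14
  2 × C: 3 H each → 6
  1 × C: 1 H
  1 × C: no H
  1 × N: no H
  1 × O: no H
  Total hydrogens = 21.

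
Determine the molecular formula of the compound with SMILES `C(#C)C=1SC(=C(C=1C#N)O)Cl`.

Heavy atoms from the SMILES: 7 C, 1 Cl, 1 N, 1 O, 1 S.
Implicit hydrogens by atom environment:
  4 × C (aromatic): no H
  2 × C: no H
  1 × C: 1 H
  1 × Cl: no H
  1 × N: no H
  1 × O: 1 H
  1 × S (aromatic): no H
  Total hydrogens = 2.
Molecular formula: C7H2ClNOS

C7H2ClNOS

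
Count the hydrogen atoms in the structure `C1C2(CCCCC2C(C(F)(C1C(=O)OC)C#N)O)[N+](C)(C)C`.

26

Hydrogens are implicit in SMILES; fill each atom to its normal valence:
  5 × C: 2 H each → 10
  4 × C: 3 H each → 12
  4 × C: no H
  3 × C: 1 H each → 3
  2 × O: no H
  1 × F: no H
  1 × N: no H
  1 × N (charge +1): no H
  1 × O: 1 H
  Total hydrogens = 26.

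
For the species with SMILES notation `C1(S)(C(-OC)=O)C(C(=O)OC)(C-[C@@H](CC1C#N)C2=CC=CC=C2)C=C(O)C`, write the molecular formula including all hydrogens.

Heavy atoms from the SMILES: 20 C, 1 N, 5 O, 1 S.
Implicit hydrogens by atom environment:
  6 × C: no H
  5 × C (aromatic): 1 H each → 5
  4 × O: no H
  3 × C: 3 H each → 9
  3 × C: 1 H each → 3
  2 × C: 2 H each → 4
  1 × C (aromatic): no H
  1 × N: no H
  1 × O: 1 H
  1 × S: 1 H
  Total hydrogens = 23.
Molecular formula: C20H23NO5S

C20H23NO5S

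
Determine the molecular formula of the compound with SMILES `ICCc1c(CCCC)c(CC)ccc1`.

Heavy atoms from the SMILES: 14 C, 1 I.
Implicit hydrogens by atom environment:
  6 × C: 2 H each → 12
  3 × C (aromatic): 1 H each → 3
  3 × C (aromatic): no H
  2 × C: 3 H each → 6
  1 × I: no H
  Total hydrogens = 21.
Molecular formula: C14H21I

C14H21I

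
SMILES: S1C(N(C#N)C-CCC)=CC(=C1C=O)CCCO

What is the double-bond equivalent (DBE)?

6

Molecular formula from the SMILES: C13H18N2O2S.
DoU = (2C + 2 + N − H − X)/2 = (2·13 + 2 + 2 − 18 − 0)/2 = 12/2 = 6.
(Structurally: 1 ring(s) + 5 π bond(s) = 6.)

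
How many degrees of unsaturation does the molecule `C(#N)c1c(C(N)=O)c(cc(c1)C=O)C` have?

Molecular formula from the SMILES: C10H8N2O2.
DoU = (2C + 2 + N − H − X)/2 = (2·10 + 2 + 2 − 8 − 0)/2 = 16/2 = 8.
(Structurally: 1 ring(s) + 7 π bond(s) = 8.)

8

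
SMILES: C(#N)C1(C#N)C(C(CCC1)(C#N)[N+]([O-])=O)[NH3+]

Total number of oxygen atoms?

The symbol for oxygen appears 2 times in the SMILES.

2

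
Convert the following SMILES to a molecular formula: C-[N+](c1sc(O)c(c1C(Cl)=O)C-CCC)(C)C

C12H19ClNO2S+

Heavy atoms from the SMILES: 12 C, 1 Cl, 1 N, 2 O, 1 S.
Implicit hydrogens by atom environment:
  4 × C: 3 H each → 12
  4 × C (aromatic): no H
  3 × C: 2 H each → 6
  1 × C: no H
  1 × Cl: no H
  1 × N (charge +1): no H
  1 × O: 1 H
  1 × O: no H
  1 × S (aromatic): no H
  Total hydrogens = 19.
Net charge +1.
Molecular formula: C12H19ClNO2S+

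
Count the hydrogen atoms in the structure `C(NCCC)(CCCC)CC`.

Hydrogens are implicit in SMILES; fill each atom to its normal valence:
  6 × C: 2 H each → 12
  3 × C: 3 H each → 9
  1 × C: 1 H
  1 × N: 1 H
  Total hydrogens = 23.

23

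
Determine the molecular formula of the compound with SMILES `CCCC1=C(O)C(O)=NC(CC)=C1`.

C10H15NO2

Heavy atoms from the SMILES: 10 C, 1 N, 2 O.
Implicit hydrogens by atom environment:
  4 × C (aromatic): no H
  3 × C: 2 H each → 6
  2 × C: 3 H each → 6
  2 × O: 1 H each → 2
  1 × C (aromatic): 1 H
  1 × N (aromatic): no H
  Total hydrogens = 15.
Molecular formula: C10H15NO2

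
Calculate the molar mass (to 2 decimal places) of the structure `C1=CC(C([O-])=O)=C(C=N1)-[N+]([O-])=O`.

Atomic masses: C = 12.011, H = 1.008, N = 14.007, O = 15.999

Molecular formula: C6H3N2O4-.
M = 6×12.011 + 3×1.008 + 2×14.007 + 4×15.999 = 167.10 g/mol.

167.10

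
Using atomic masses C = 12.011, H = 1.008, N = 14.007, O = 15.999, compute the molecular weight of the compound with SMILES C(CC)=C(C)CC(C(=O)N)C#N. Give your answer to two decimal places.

Molecular formula: C9H14N2O.
M = 9×12.011 + 14×1.008 + 2×14.007 + 1×15.999 = 166.22 g/mol.

166.22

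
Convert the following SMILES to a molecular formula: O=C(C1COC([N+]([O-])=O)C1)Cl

Heavy atoms from the SMILES: 5 C, 1 Cl, 1 N, 4 O.
Implicit hydrogens by atom environment:
  3 × O: no H
  2 × C: 2 H each → 4
  2 × C: 1 H each → 2
  1 × C: no H
  1 × Cl: no H
  1 × N (charge +1): no H
  1 × O (charge -1): no H
  Total hydrogens = 6.
Molecular formula: C5H6ClNO4

C5H6ClNO4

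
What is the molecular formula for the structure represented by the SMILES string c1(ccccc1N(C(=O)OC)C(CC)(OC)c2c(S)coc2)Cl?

Heavy atoms from the SMILES: 16 C, 1 Cl, 1 N, 4 O, 1 S.
Implicit hydrogens by atom environment:
  6 × C (aromatic): 1 H each → 6
  4 × C (aromatic): no H
  3 × C: 3 H each → 9
  3 × O: no H
  2 × C: no H
  1 × C: 2 H
  1 × Cl: no H
  1 × N: no H
  1 × O (aromatic): no H
  1 × S: 1 H
  Total hydrogens = 18.
Molecular formula: C16H18ClNO4S

C16H18ClNO4S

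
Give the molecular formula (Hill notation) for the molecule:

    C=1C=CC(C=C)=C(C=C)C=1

C10H10

Heavy atoms from the SMILES: 10 C.
Implicit hydrogens by atom environment:
  4 × C (aromatic): 1 H each → 4
  2 × C: 2 H each → 4
  2 × C: 1 H each → 2
  2 × C (aromatic): no H
  Total hydrogens = 10.
Molecular formula: C10H10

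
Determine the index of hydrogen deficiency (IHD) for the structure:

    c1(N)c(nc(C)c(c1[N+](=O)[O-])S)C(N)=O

6

Molecular formula from the SMILES: C7H8N4O3S.
DoU = (2C + 2 + N − H − X)/2 = (2·7 + 2 + 4 − 8 − 0)/2 = 12/2 = 6.
(Structurally: 1 ring(s) + 5 π bond(s) = 6.)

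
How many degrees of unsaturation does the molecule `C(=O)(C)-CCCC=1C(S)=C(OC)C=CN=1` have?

Molecular formula from the SMILES: C11H15NO2S.
DoU = (2C + 2 + N − H − X)/2 = (2·11 + 2 + 1 − 15 − 0)/2 = 10/2 = 5.
(Structurally: 1 ring(s) + 4 π bond(s) = 5.)

5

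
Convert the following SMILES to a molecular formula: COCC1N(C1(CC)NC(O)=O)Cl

Heavy atoms from the SMILES: 7 C, 1 Cl, 2 N, 3 O.
Implicit hydrogens by atom environment:
  2 × C: 3 H each → 6
  2 × C: 2 H each → 4
  2 × C: no H
  2 × O: no H
  1 × C: 1 H
  1 × Cl: no H
  1 × N: 1 H
  1 × N: no H
  1 × O: 1 H
  Total hydrogens = 13.
Molecular formula: C7H13ClN2O3

C7H13ClN2O3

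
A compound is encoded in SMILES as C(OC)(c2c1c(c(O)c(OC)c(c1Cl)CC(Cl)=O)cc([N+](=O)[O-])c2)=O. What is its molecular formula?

C15H11Cl2NO7

Heavy atoms from the SMILES: 15 C, 2 Cl, 1 N, 7 O.
Implicit hydrogens by atom environment:
  8 × C (aromatic): no H
  5 × O: no H
  2 × C: 3 H each → 6
  2 × C (aromatic): 1 H each → 2
  2 × C: no H
  2 × Cl: no H
  1 × C: 2 H
  1 × N (charge +1): no H
  1 × O: 1 H
  1 × O (charge -1): no H
  Total hydrogens = 11.
Molecular formula: C15H11Cl2NO7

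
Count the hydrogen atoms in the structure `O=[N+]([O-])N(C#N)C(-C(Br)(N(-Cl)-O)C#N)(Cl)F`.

1

Hydrogens are implicit in SMILES; fill each atom to its normal valence:
  4 × C: no H
  4 × N: no H
  2 × Cl: no H
  1 × Br: no H
  1 × F: no H
  1 × N (charge +1): no H
  1 × O: 1 H
  1 × O: no H
  1 × O (charge -1): no H
  Total hydrogens = 1.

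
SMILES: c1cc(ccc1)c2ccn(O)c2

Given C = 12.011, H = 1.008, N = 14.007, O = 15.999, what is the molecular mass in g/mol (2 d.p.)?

159.19

Molecular formula: C10H9NO.
M = 10×12.011 + 9×1.008 + 1×14.007 + 1×15.999 = 159.19 g/mol.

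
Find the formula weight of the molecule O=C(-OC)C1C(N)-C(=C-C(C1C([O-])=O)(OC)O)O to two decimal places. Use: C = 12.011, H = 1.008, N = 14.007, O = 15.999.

260.22

Molecular formula: C10H14NO7-.
M = 10×12.011 + 14×1.008 + 1×14.007 + 7×15.999 = 260.22 g/mol.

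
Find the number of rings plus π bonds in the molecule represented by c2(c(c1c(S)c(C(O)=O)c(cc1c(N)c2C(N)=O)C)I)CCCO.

Molecular formula from the SMILES: C16H17IN2O4S.
DoU = (2C + 2 + N − H − X)/2 = (2·16 + 2 + 2 − 17 − 1)/2 = 18/2 = 9.
(Structurally: 2 ring(s) + 7 π bond(s) = 9.)

9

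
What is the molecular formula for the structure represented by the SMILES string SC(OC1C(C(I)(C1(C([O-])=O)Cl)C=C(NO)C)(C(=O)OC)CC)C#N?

C14H17ClIN2O6S-

Heavy atoms from the SMILES: 14 C, 1 Cl, 1 I, 2 N, 6 O, 1 S.
Implicit hydrogens by atom environment:
  7 × C: no H
  4 × O: no H
  3 × C: 3 H each → 9
  3 × C: 1 H each → 3
  1 × C: 2 H
  1 × Cl: no H
  1 × I: no H
  1 × N: 1 H
  1 × N: no H
  1 × O: 1 H
  1 × O (charge -1): no H
  1 × S: 1 H
  Total hydrogens = 17.
Net charge -1.
Molecular formula: C14H17ClIN2O6S-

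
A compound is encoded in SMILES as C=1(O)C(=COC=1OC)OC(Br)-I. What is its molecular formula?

C6H6BrIO4

Heavy atoms from the SMILES: 1 Br, 6 C, 1 I, 4 O.
Implicit hydrogens by atom environment:
  3 × C (aromatic): no H
  2 × O: no H
  1 × Br: no H
  1 × C: 3 H
  1 × C (aromatic): 1 H
  1 × C: 1 H
  1 × I: no H
  1 × O: 1 H
  1 × O (aromatic): no H
  Total hydrogens = 6.
Molecular formula: C6H6BrIO4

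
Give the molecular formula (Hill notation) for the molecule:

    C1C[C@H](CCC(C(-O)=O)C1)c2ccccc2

Heavy atoms from the SMILES: 14 C, 2 O.
Implicit hydrogens by atom environment:
  5 × C: 2 H each → 10
  5 × C (aromatic): 1 H each → 5
  2 × C: 1 H each → 2
  1 × C: no H
  1 × C (aromatic): no H
  1 × O: 1 H
  1 × O: no H
  Total hydrogens = 18.
Molecular formula: C14H18O2

C14H18O2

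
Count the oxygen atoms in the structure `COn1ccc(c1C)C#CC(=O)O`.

3

The symbol for oxygen appears 3 times in the SMILES.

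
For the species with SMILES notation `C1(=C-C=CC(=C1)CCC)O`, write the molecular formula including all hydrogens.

Heavy atoms from the SMILES: 9 C, 1 O.
Implicit hydrogens by atom environment:
  4 × C (aromatic): 1 H each → 4
  2 × C: 2 H each → 4
  2 × C (aromatic): no H
  1 × C: 3 H
  1 × O: 1 H
  Total hydrogens = 12.
Molecular formula: C9H12O

C9H12O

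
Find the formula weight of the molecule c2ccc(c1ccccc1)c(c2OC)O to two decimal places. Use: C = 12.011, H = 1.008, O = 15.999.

200.24

Molecular formula: C13H12O2.
M = 13×12.011 + 12×1.008 + 2×15.999 = 200.24 g/mol.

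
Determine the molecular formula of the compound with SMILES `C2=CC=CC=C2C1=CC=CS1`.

C10H8S

Heavy atoms from the SMILES: 10 C, 1 S.
Implicit hydrogens by atom environment:
  8 × C (aromatic): 1 H each → 8
  2 × C (aromatic): no H
  1 × S (aromatic): no H
  Total hydrogens = 8.
Molecular formula: C10H8S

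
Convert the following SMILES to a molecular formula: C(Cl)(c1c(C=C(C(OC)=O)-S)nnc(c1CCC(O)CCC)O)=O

Heavy atoms from the SMILES: 15 C, 1 Cl, 2 N, 5 O, 1 S.
Implicit hydrogens by atom environment:
  4 × C: 2 H each → 8
  4 × C (aromatic): no H
  3 × C: no H
  3 × O: no H
  2 × C: 3 H each → 6
  2 × C: 1 H each → 2
  2 × N (aromatic): no H
  2 × O: 1 H each → 2
  1 × Cl: no H
  1 × S: 1 H
  Total hydrogens = 19.
Molecular formula: C15H19ClN2O5S

C15H19ClN2O5S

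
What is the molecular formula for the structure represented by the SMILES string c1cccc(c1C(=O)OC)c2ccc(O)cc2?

Heavy atoms from the SMILES: 14 C, 3 O.
Implicit hydrogens by atom environment:
  8 × C (aromatic): 1 H each → 8
  4 × C (aromatic): no H
  2 × O: no H
  1 × C: 3 H
  1 × C: no H
  1 × O: 1 H
  Total hydrogens = 12.
Molecular formula: C14H12O3

C14H12O3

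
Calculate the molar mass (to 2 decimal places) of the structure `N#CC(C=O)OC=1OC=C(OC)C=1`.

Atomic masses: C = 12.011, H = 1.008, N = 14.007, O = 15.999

Molecular formula: C8H7NO4.
M = 8×12.011 + 7×1.008 + 1×14.007 + 4×15.999 = 181.15 g/mol.

181.15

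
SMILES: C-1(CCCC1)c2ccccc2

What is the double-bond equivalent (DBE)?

5

Molecular formula from the SMILES: C11H14.
DoU = (2C + 2 + N − H − X)/2 = (2·11 + 2 + 0 − 14 − 0)/2 = 10/2 = 5.
(Structurally: 2 ring(s) + 3 π bond(s) = 5.)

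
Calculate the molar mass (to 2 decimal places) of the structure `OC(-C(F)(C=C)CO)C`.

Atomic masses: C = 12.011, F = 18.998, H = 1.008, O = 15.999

Molecular formula: C6H11FO2.
M = 6×12.011 + 1×18.998 + 11×1.008 + 2×15.999 = 134.15 g/mol.

134.15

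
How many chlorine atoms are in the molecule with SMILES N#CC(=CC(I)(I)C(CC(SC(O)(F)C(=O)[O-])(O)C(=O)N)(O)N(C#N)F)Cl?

1

The symbol for chlorine appears 1 time in the SMILES.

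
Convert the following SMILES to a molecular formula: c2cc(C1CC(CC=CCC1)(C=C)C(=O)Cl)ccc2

C17H19ClO

Heavy atoms from the SMILES: 17 C, 1 Cl, 1 O.
Implicit hydrogens by atom environment:
  5 × C: 2 H each → 10
  5 × C (aromatic): 1 H each → 5
  4 × C: 1 H each → 4
  2 × C: no H
  1 × C (aromatic): no H
  1 × Cl: no H
  1 × O: no H
  Total hydrogens = 19.
Molecular formula: C17H19ClO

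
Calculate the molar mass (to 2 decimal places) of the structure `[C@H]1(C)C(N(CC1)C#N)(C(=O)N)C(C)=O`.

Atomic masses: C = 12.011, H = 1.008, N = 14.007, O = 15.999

Molecular formula: C9H13N3O2.
M = 9×12.011 + 13×1.008 + 3×14.007 + 2×15.999 = 195.22 g/mol.

195.22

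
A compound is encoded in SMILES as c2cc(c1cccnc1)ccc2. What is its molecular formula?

Heavy atoms from the SMILES: 11 C, 1 N.
Implicit hydrogens by atom environment:
  9 × C (aromatic): 1 H each → 9
  2 × C (aromatic): no H
  1 × N (aromatic): no H
  Total hydrogens = 9.
Molecular formula: C11H9N

C11H9N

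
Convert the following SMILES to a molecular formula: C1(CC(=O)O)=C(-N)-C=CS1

C6H7NO2S

Heavy atoms from the SMILES: 6 C, 1 N, 2 O, 1 S.
Implicit hydrogens by atom environment:
  2 × C (aromatic): 1 H each → 2
  2 × C (aromatic): no H
  1 × C: 2 H
  1 × C: no H
  1 × N: 2 H
  1 × O: 1 H
  1 × O: no H
  1 × S (aromatic): no H
  Total hydrogens = 7.
Molecular formula: C6H7NO2S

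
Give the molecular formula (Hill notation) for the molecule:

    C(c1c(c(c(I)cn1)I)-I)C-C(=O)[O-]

C8H5I3NO2-

Heavy atoms from the SMILES: 8 C, 3 I, 1 N, 2 O.
Implicit hydrogens by atom environment:
  4 × C (aromatic): no H
  3 × I: no H
  2 × C: 2 H each → 4
  1 × C (aromatic): 1 H
  1 × C: no H
  1 × N (aromatic): no H
  1 × O: no H
  1 × O (charge -1): no H
  Total hydrogens = 5.
Net charge -1.
Molecular formula: C8H5I3NO2-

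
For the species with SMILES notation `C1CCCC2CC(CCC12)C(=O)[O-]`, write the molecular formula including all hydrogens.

C11H17O2-

Heavy atoms from the SMILES: 11 C, 2 O.
Implicit hydrogens by atom environment:
  7 × C: 2 H each → 14
  3 × C: 1 H each → 3
  1 × C: no H
  1 × O: no H
  1 × O (charge -1): no H
  Total hydrogens = 17.
Net charge -1.
Molecular formula: C11H17O2-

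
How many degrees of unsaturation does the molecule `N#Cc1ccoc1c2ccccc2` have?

Molecular formula from the SMILES: C11H7NO.
DoU = (2C + 2 + N − H − X)/2 = (2·11 + 2 + 1 − 7 − 0)/2 = 18/2 = 9.
(Structurally: 2 ring(s) + 7 π bond(s) = 9.)

9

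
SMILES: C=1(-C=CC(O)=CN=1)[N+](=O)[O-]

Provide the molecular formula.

C5H4N2O3

Heavy atoms from the SMILES: 5 C, 2 N, 3 O.
Implicit hydrogens by atom environment:
  3 × C (aromatic): 1 H each → 3
  2 × C (aromatic): no H
  1 × N (aromatic): no H
  1 × N (charge +1): no H
  1 × O: 1 H
  1 × O: no H
  1 × O (charge -1): no H
  Total hydrogens = 4.
Molecular formula: C5H4N2O3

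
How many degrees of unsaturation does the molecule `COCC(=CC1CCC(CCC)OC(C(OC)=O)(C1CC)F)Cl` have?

3

Molecular formula from the SMILES: C17H28ClFO4.
DoU = (2C + 2 + N − H − X)/2 = (2·17 + 2 + 0 − 28 − 2)/2 = 6/2 = 3.
(Structurally: 1 ring(s) + 2 π bond(s) = 3.)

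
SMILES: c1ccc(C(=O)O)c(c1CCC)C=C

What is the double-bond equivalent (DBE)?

Molecular formula from the SMILES: C12H14O2.
DoU = (2C + 2 + N − H − X)/2 = (2·12 + 2 + 0 − 14 − 0)/2 = 12/2 = 6.
(Structurally: 1 ring(s) + 5 π bond(s) = 6.)

6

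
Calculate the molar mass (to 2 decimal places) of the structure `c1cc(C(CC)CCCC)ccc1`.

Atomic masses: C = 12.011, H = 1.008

Molecular formula: C13H20.
M = 13×12.011 + 20×1.008 = 176.30 g/mol.

176.30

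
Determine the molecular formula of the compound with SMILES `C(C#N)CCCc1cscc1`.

Heavy atoms from the SMILES: 9 C, 1 N, 1 S.
Implicit hydrogens by atom environment:
  4 × C: 2 H each → 8
  3 × C (aromatic): 1 H each → 3
  1 × C (aromatic): no H
  1 × C: no H
  1 × N: no H
  1 × S (aromatic): no H
  Total hydrogens = 11.
Molecular formula: C9H11NS

C9H11NS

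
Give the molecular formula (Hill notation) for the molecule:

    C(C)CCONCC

C6H15NO

Heavy atoms from the SMILES: 6 C, 1 N, 1 O.
Implicit hydrogens by atom environment:
  4 × C: 2 H each → 8
  2 × C: 3 H each → 6
  1 × N: 1 H
  1 × O: no H
  Total hydrogens = 15.
Molecular formula: C6H15NO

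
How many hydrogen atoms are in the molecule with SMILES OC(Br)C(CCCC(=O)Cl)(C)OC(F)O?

Hydrogens are implicit in SMILES; fill each atom to its normal valence:
  3 × C: 2 H each → 6
  2 × C: 1 H each → 2
  2 × C: no H
  2 × O: 1 H each → 2
  2 × O: no H
  1 × Br: no H
  1 × C: 3 H
  1 × Cl: no H
  1 × F: no H
  Total hydrogens = 13.

13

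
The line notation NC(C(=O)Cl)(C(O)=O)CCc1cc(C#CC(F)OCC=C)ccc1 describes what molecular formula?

Heavy atoms from the SMILES: 17 C, 1 Cl, 1 F, 1 N, 4 O.
Implicit hydrogens by atom environment:
  5 × C: no H
  4 × C: 2 H each → 8
  4 × C (aromatic): 1 H each → 4
  3 × O: no H
  2 × C: 1 H each → 2
  2 × C (aromatic): no H
  1 × Cl: no H
  1 × F: no H
  1 × N: 2 H
  1 × O: 1 H
  Total hydrogens = 17.
Molecular formula: C17H17ClFNO4

C17H17ClFNO4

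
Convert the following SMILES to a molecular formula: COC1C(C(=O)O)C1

C5H8O3

Heavy atoms from the SMILES: 5 C, 3 O.
Implicit hydrogens by atom environment:
  2 × C: 1 H each → 2
  2 × O: no H
  1 × C: 3 H
  1 × C: 2 H
  1 × C: no H
  1 × O: 1 H
  Total hydrogens = 8.
Molecular formula: C5H8O3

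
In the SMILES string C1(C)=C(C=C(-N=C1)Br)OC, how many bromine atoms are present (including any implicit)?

The symbol for bromine appears 1 time in the SMILES.

1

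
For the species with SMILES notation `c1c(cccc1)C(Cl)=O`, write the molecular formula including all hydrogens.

Heavy atoms from the SMILES: 7 C, 1 Cl, 1 O.
Implicit hydrogens by atom environment:
  5 × C (aromatic): 1 H each → 5
  1 × C (aromatic): no H
  1 × C: no H
  1 × Cl: no H
  1 × O: no H
  Total hydrogens = 5.
Molecular formula: C7H5ClO

C7H5ClO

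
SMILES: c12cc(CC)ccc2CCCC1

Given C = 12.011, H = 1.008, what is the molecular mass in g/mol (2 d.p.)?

160.26

Molecular formula: C12H16.
M = 12×12.011 + 16×1.008 = 160.26 g/mol.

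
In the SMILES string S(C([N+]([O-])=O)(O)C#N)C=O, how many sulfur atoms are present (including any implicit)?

1

The symbol for sulfur appears 1 time in the SMILES.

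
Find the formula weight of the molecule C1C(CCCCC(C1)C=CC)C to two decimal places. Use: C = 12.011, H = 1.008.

166.31

Molecular formula: C12H22.
M = 12×12.011 + 22×1.008 = 166.31 g/mol.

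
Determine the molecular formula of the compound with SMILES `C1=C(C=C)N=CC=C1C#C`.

C9H7N

Heavy atoms from the SMILES: 9 C, 1 N.
Implicit hydrogens by atom environment:
  3 × C (aromatic): 1 H each → 3
  2 × C: 1 H each → 2
  2 × C (aromatic): no H
  1 × C: 2 H
  1 × C: no H
  1 × N (aromatic): no H
  Total hydrogens = 7.
Molecular formula: C9H7N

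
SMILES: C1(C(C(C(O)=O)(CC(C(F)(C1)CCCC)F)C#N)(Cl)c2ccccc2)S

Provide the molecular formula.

Heavy atoms from the SMILES: 19 C, 1 Cl, 2 F, 1 N, 2 O, 1 S.
Implicit hydrogens by atom environment:
  5 × C: 2 H each → 10
  5 × C (aromatic): 1 H each → 5
  5 × C: no H
  2 × C: 1 H each → 2
  2 × F: no H
  1 × C: 3 H
  1 × C (aromatic): no H
  1 × Cl: no H
  1 × N: no H
  1 × O: 1 H
  1 × O: no H
  1 × S: 1 H
  Total hydrogens = 22.
Molecular formula: C19H22ClF2NO2S

C19H22ClF2NO2S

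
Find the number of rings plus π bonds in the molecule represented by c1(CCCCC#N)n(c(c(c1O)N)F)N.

5

Molecular formula from the SMILES: C9H13FN4O.
DoU = (2C + 2 + N − H − X)/2 = (2·9 + 2 + 4 − 13 − 1)/2 = 10/2 = 5.
(Structurally: 1 ring(s) + 4 π bond(s) = 5.)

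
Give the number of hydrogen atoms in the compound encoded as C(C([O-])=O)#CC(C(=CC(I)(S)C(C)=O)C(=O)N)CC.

13

Hydrogens are implicit in SMILES; fill each atom to its normal valence:
  7 × C: no H
  3 × O: no H
  2 × C: 3 H each → 6
  2 × C: 1 H each → 2
  1 × C: 2 H
  1 × I: no H
  1 × N: 2 H
  1 × O (charge -1): no H
  1 × S: 1 H
  Total hydrogens = 13.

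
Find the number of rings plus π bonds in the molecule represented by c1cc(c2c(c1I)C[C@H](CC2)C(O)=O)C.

Molecular formula from the SMILES: C12H13IO2.
DoU = (2C + 2 + N − H − X)/2 = (2·12 + 2 + 0 − 13 − 1)/2 = 12/2 = 6.
(Structurally: 2 ring(s) + 4 π bond(s) = 6.)

6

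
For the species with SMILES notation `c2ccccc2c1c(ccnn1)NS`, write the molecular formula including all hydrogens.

C10H9N3S

Heavy atoms from the SMILES: 10 C, 3 N, 1 S.
Implicit hydrogens by atom environment:
  7 × C (aromatic): 1 H each → 7
  3 × C (aromatic): no H
  2 × N (aromatic): no H
  1 × N: 1 H
  1 × S: 1 H
  Total hydrogens = 9.
Molecular formula: C10H9N3S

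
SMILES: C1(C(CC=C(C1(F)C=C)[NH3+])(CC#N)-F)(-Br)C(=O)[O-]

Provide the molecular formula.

Heavy atoms from the SMILES: 1 Br, 11 C, 2 F, 2 N, 2 O.
Implicit hydrogens by atom environment:
  6 × C: no H
  3 × C: 2 H each → 6
  2 × C: 1 H each → 2
  2 × F: no H
  1 × Br: no H
  1 × N (charge +1): 3 H
  1 × N: no H
  1 × O: no H
  1 × O (charge -1): no H
  Total hydrogens = 11.
Molecular formula: C11H11BrF2N2O2

C11H11BrF2N2O2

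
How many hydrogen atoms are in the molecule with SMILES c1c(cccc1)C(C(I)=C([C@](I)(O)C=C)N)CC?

17

Hydrogens are implicit in SMILES; fill each atom to its normal valence:
  5 × C (aromatic): 1 H each → 5
  3 × C: no H
  2 × C: 2 H each → 4
  2 × C: 1 H each → 2
  2 × I: no H
  1 × C: 3 H
  1 × C (aromatic): no H
  1 × N: 2 H
  1 × O: 1 H
  Total hydrogens = 17.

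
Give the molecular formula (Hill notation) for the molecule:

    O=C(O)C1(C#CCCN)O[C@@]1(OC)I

Heavy atoms from the SMILES: 8 C, 1 I, 1 N, 4 O.
Implicit hydrogens by atom environment:
  5 × C: no H
  3 × O: no H
  2 × C: 2 H each → 4
  1 × C: 3 H
  1 × I: no H
  1 × N: 2 H
  1 × O: 1 H
  Total hydrogens = 10.
Molecular formula: C8H10INO4

C8H10INO4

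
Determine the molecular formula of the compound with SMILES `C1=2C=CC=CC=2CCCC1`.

Heavy atoms from the SMILES: 10 C.
Implicit hydrogens by atom environment:
  4 × C: 2 H each → 8
  4 × C (aromatic): 1 H each → 4
  2 × C (aromatic): no H
  Total hydrogens = 12.
Molecular formula: C10H12

C10H12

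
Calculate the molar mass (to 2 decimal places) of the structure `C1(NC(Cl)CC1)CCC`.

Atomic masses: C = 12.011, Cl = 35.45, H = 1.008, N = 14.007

147.65

Molecular formula: C7H14ClN.
M = 7×12.011 + 1×35.45 + 14×1.008 + 1×14.007 = 147.65 g/mol.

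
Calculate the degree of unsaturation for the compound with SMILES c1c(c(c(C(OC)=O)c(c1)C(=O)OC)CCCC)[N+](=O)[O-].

7

Molecular formula from the SMILES: C14H17NO6.
DoU = (2C + 2 + N − H − X)/2 = (2·14 + 2 + 1 − 17 − 0)/2 = 14/2 = 7.
(Structurally: 1 ring(s) + 6 π bond(s) = 7.)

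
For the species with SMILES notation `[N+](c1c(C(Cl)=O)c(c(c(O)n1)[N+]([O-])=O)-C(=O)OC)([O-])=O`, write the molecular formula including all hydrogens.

C8H4ClN3O8

Heavy atoms from the SMILES: 8 C, 1 Cl, 3 N, 8 O.
Implicit hydrogens by atom environment:
  5 × C (aromatic): no H
  5 × O: no H
  2 × C: no H
  2 × N (charge +1): no H
  2 × O (charge -1): no H
  1 × C: 3 H
  1 × Cl: no H
  1 × N (aromatic): no H
  1 × O: 1 H
  Total hydrogens = 4.
Molecular formula: C8H4ClN3O8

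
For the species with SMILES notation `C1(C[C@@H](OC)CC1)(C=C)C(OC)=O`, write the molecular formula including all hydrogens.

C10H16O3

Heavy atoms from the SMILES: 10 C, 3 O.
Implicit hydrogens by atom environment:
  4 × C: 2 H each → 8
  3 × O: no H
  2 × C: 3 H each → 6
  2 × C: 1 H each → 2
  2 × C: no H
  Total hydrogens = 16.
Molecular formula: C10H16O3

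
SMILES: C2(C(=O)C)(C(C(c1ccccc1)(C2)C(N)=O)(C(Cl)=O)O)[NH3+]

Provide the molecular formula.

C14H16ClN2O4+

Heavy atoms from the SMILES: 14 C, 1 Cl, 2 N, 4 O.
Implicit hydrogens by atom environment:
  6 × C: no H
  5 × C (aromatic): 1 H each → 5
  3 × O: no H
  1 × C: 3 H
  1 × C: 2 H
  1 × C (aromatic): no H
  1 × Cl: no H
  1 × N (charge +1): 3 H
  1 × N: 2 H
  1 × O: 1 H
  Total hydrogens = 16.
Net charge +1.
Molecular formula: C14H16ClN2O4+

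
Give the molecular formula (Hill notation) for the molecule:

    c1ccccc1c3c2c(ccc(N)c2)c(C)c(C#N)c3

C18H14N2

Heavy atoms from the SMILES: 18 C, 2 N.
Implicit hydrogens by atom environment:
  9 × C (aromatic): 1 H each → 9
  7 × C (aromatic): no H
  1 × C: 3 H
  1 × C: no H
  1 × N: 2 H
  1 × N: no H
  Total hydrogens = 14.
Molecular formula: C18H14N2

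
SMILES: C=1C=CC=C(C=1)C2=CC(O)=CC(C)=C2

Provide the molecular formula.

Heavy atoms from the SMILES: 13 C, 1 O.
Implicit hydrogens by atom environment:
  8 × C (aromatic): 1 H each → 8
  4 × C (aromatic): no H
  1 × C: 3 H
  1 × O: 1 H
  Total hydrogens = 12.
Molecular formula: C13H12O

C13H12O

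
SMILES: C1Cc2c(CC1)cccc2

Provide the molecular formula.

Heavy atoms from the SMILES: 10 C.
Implicit hydrogens by atom environment:
  4 × C: 2 H each → 8
  4 × C (aromatic): 1 H each → 4
  2 × C (aromatic): no H
  Total hydrogens = 12.
Molecular formula: C10H12

C10H12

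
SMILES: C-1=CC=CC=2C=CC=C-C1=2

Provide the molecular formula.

C10H8

Heavy atoms from the SMILES: 10 C.
Implicit hydrogens by atom environment:
  8 × C (aromatic): 1 H each → 8
  2 × C (aromatic): no H
  Total hydrogens = 8.
Molecular formula: C10H8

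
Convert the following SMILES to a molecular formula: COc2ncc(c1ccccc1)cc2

Heavy atoms from the SMILES: 12 C, 1 N, 1 O.
Implicit hydrogens by atom environment:
  8 × C (aromatic): 1 H each → 8
  3 × C (aromatic): no H
  1 × C: 3 H
  1 × N (aromatic): no H
  1 × O: no H
  Total hydrogens = 11.
Molecular formula: C12H11NO

C12H11NO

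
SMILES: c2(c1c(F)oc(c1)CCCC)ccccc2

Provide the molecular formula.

C14H15FO

Heavy atoms from the SMILES: 14 C, 1 F, 1 O.
Implicit hydrogens by atom environment:
  6 × C (aromatic): 1 H each → 6
  4 × C (aromatic): no H
  3 × C: 2 H each → 6
  1 × C: 3 H
  1 × F: no H
  1 × O (aromatic): no H
  Total hydrogens = 15.
Molecular formula: C14H15FO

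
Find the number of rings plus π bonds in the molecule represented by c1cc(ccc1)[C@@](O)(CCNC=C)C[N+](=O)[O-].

6

Molecular formula from the SMILES: C12H16N2O3.
DoU = (2C + 2 + N − H − X)/2 = (2·12 + 2 + 2 − 16 − 0)/2 = 12/2 = 6.
(Structurally: 1 ring(s) + 5 π bond(s) = 6.)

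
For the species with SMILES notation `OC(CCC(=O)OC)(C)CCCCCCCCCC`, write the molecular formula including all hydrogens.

C16H32O3

Heavy atoms from the SMILES: 16 C, 3 O.
Implicit hydrogens by atom environment:
  11 × C: 2 H each → 22
  3 × C: 3 H each → 9
  2 × C: no H
  2 × O: no H
  1 × O: 1 H
  Total hydrogens = 32.
Molecular formula: C16H32O3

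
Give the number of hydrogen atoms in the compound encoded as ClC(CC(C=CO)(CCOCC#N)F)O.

13

Hydrogens are implicit in SMILES; fill each atom to its normal valence:
  4 × C: 2 H each → 8
  3 × C: 1 H each → 3
  2 × C: no H
  2 × O: 1 H each → 2
  1 × Cl: no H
  1 × F: no H
  1 × N: no H
  1 × O: no H
  Total hydrogens = 13.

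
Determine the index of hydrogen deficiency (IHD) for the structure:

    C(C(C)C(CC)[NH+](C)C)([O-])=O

1

Molecular formula from the SMILES: C8H17NO2.
DoU = (2C + 2 + N − H − X)/2 = (2·8 + 2 + 1 − 17 − 0)/2 = 2/2 = 1.
(Structurally: 0 ring(s) + 1 π bond(s) = 1.)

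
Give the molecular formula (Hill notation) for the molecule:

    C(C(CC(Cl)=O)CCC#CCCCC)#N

Heavy atoms from the SMILES: 12 C, 1 Cl, 1 N, 1 O.
Implicit hydrogens by atom environment:
  6 × C: 2 H each → 12
  4 × C: no H
  1 × C: 3 H
  1 × C: 1 H
  1 × Cl: no H
  1 × N: no H
  1 × O: no H
  Total hydrogens = 16.
Molecular formula: C12H16ClNO

C12H16ClNO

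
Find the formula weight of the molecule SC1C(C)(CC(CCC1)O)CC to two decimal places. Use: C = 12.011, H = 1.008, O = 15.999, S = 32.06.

188.33

Molecular formula: C10H20OS.
M = 10×12.011 + 20×1.008 + 1×15.999 + 1×32.06 = 188.33 g/mol.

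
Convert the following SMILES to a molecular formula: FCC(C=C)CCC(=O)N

Heavy atoms from the SMILES: 7 C, 1 F, 1 N, 1 O.
Implicit hydrogens by atom environment:
  4 × C: 2 H each → 8
  2 × C: 1 H each → 2
  1 × C: no H
  1 × F: no H
  1 × N: 2 H
  1 × O: no H
  Total hydrogens = 12.
Molecular formula: C7H12FNO

C7H12FNO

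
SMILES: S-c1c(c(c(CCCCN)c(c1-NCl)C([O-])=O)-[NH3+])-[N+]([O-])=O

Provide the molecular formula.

C11H15ClN4O4S

Heavy atoms from the SMILES: 11 C, 1 Cl, 4 N, 4 O, 1 S.
Implicit hydrogens by atom environment:
  6 × C (aromatic): no H
  4 × C: 2 H each → 8
  2 × O: no H
  2 × O (charge -1): no H
  1 × C: no H
  1 × Cl: no H
  1 × N (charge +1): 3 H
  1 × N: 2 H
  1 × N: 1 H
  1 × N (charge +1): no H
  1 × S: 1 H
  Total hydrogens = 15.
Molecular formula: C11H15ClN4O4S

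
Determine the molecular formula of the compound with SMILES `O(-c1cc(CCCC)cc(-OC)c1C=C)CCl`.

C14H19ClO2

Heavy atoms from the SMILES: 14 C, 1 Cl, 2 O.
Implicit hydrogens by atom environment:
  5 × C: 2 H each → 10
  4 × C (aromatic): no H
  2 × C: 3 H each → 6
  2 × C (aromatic): 1 H each → 2
  2 × O: no H
  1 × C: 1 H
  1 × Cl: no H
  Total hydrogens = 19.
Molecular formula: C14H19ClO2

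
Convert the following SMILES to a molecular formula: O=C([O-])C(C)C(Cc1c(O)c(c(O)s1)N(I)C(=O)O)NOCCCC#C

C15H18IN2O7S-

Heavy atoms from the SMILES: 15 C, 1 I, 2 N, 7 O, 1 S.
Implicit hydrogens by atom environment:
  4 × C: 2 H each → 8
  4 × C (aromatic): no H
  3 × C: 1 H each → 3
  3 × C: no H
  3 × O: 1 H each → 3
  3 × O: no H
  1 × C: 3 H
  1 × I: no H
  1 × N: 1 H
  1 × N: no H
  1 × O (charge -1): no H
  1 × S (aromatic): no H
  Total hydrogens = 18.
Net charge -1.
Molecular formula: C15H18IN2O7S-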